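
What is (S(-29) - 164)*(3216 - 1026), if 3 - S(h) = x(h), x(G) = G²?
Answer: -2194380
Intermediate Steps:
S(h) = 3 - h²
(S(-29) - 164)*(3216 - 1026) = ((3 - 1*(-29)²) - 164)*(3216 - 1026) = ((3 - 1*841) - 164)*2190 = ((3 - 841) - 164)*2190 = (-838 - 164)*2190 = -1002*2190 = -2194380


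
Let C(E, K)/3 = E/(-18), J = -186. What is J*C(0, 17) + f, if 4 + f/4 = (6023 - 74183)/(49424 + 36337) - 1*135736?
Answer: -15521688400/28587 ≈ -5.4296e+5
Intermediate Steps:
C(E, K) = -E/6 (C(E, K) = 3*(E/(-18)) = 3*(E*(-1/18)) = 3*(-E/18) = -E/6)
f = -15521688400/28587 (f = -16 + 4*((6023 - 74183)/(49424 + 36337) - 1*135736) = -16 + 4*(-68160/85761 - 135736) = -16 + 4*(-68160*1/85761 - 135736) = -16 + 4*(-22720/28587 - 135736) = -16 + 4*(-3880307752/28587) = -16 - 15521231008/28587 = -15521688400/28587 ≈ -5.4296e+5)
J*C(0, 17) + f = -(-31)*0 - 15521688400/28587 = -186*0 - 15521688400/28587 = 0 - 15521688400/28587 = -15521688400/28587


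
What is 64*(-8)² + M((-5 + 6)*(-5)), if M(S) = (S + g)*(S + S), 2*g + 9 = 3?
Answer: 4176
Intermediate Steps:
g = -3 (g = -9/2 + (½)*3 = -9/2 + 3/2 = -3)
M(S) = 2*S*(-3 + S) (M(S) = (S - 3)*(S + S) = (-3 + S)*(2*S) = 2*S*(-3 + S))
64*(-8)² + M((-5 + 6)*(-5)) = 64*(-8)² + 2*((-5 + 6)*(-5))*(-3 + (-5 + 6)*(-5)) = 64*64 + 2*(1*(-5))*(-3 + 1*(-5)) = 4096 + 2*(-5)*(-3 - 5) = 4096 + 2*(-5)*(-8) = 4096 + 80 = 4176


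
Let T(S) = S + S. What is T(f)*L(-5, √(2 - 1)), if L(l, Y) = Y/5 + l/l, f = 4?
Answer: 48/5 ≈ 9.6000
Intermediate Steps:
T(S) = 2*S
L(l, Y) = 1 + Y/5 (L(l, Y) = Y*(⅕) + 1 = Y/5 + 1 = 1 + Y/5)
T(f)*L(-5, √(2 - 1)) = (2*4)*(1 + √(2 - 1)/5) = 8*(1 + √1/5) = 8*(1 + (⅕)*1) = 8*(1 + ⅕) = 8*(6/5) = 48/5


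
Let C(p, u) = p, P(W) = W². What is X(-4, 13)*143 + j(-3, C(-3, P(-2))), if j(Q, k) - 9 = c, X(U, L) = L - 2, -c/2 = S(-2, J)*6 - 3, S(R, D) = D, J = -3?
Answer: 1624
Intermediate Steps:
c = 42 (c = -2*(-3*6 - 3) = -2*(-18 - 3) = -2*(-21) = 42)
X(U, L) = -2 + L
j(Q, k) = 51 (j(Q, k) = 9 + 42 = 51)
X(-4, 13)*143 + j(-3, C(-3, P(-2))) = (-2 + 13)*143 + 51 = 11*143 + 51 = 1573 + 51 = 1624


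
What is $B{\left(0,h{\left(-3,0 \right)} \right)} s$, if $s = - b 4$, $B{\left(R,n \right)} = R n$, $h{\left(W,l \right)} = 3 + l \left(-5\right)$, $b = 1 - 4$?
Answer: $0$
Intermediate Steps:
$b = -3$ ($b = 1 - 4 = -3$)
$h{\left(W,l \right)} = 3 - 5 l$
$s = 12$ ($s = \left(-1\right) \left(-3\right) 4 = 3 \cdot 4 = 12$)
$B{\left(0,h{\left(-3,0 \right)} \right)} s = 0 \left(3 - 0\right) 12 = 0 \left(3 + 0\right) 12 = 0 \cdot 3 \cdot 12 = 0 \cdot 12 = 0$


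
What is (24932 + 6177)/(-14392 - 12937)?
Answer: -31109/27329 ≈ -1.1383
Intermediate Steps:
(24932 + 6177)/(-14392 - 12937) = 31109/(-27329) = 31109*(-1/27329) = -31109/27329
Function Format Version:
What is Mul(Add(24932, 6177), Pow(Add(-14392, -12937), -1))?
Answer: Rational(-31109, 27329) ≈ -1.1383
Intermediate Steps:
Mul(Add(24932, 6177), Pow(Add(-14392, -12937), -1)) = Mul(31109, Pow(-27329, -1)) = Mul(31109, Rational(-1, 27329)) = Rational(-31109, 27329)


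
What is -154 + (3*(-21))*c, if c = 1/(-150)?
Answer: -7679/50 ≈ -153.58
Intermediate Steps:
c = -1/150 ≈ -0.0066667
-154 + (3*(-21))*c = -154 + (3*(-21))*(-1/150) = -154 - 63*(-1/150) = -154 + 21/50 = -7679/50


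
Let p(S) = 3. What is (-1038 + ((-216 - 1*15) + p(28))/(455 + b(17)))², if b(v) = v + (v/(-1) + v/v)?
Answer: 4313929/4 ≈ 1.0785e+6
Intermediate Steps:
b(v) = 1 (b(v) = v + (v*(-1) + 1) = v + (-v + 1) = v + (1 - v) = 1)
(-1038 + ((-216 - 1*15) + p(28))/(455 + b(17)))² = (-1038 + ((-216 - 1*15) + 3)/(455 + 1))² = (-1038 + ((-216 - 15) + 3)/456)² = (-1038 + (-231 + 3)*(1/456))² = (-1038 - 228*1/456)² = (-1038 - ½)² = (-2077/2)² = 4313929/4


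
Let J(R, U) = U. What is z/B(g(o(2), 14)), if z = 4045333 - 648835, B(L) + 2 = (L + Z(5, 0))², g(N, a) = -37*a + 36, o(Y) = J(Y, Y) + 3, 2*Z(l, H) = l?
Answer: 13585992/919673 ≈ 14.773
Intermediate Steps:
Z(l, H) = l/2
o(Y) = 3 + Y (o(Y) = Y + 3 = 3 + Y)
g(N, a) = 36 - 37*a
B(L) = -2 + (5/2 + L)² (B(L) = -2 + (L + (½)*5)² = -2 + (L + 5/2)² = -2 + (5/2 + L)²)
z = 3396498
z/B(g(o(2), 14)) = 3396498/(-2 + (5 + 2*(36 - 37*14))²/4) = 3396498/(-2 + (5 + 2*(36 - 518))²/4) = 3396498/(-2 + (5 + 2*(-482))²/4) = 3396498/(-2 + (5 - 964)²/4) = 3396498/(-2 + (¼)*(-959)²) = 3396498/(-2 + (¼)*919681) = 3396498/(-2 + 919681/4) = 3396498/(919673/4) = 3396498*(4/919673) = 13585992/919673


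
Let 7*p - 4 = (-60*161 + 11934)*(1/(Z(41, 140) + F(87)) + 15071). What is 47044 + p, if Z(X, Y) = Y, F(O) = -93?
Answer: 1626238276/329 ≈ 4.9430e+6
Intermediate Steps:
p = 1610760800/329 (p = 4/7 + ((-60*161 + 11934)*(1/(140 - 93) + 15071))/7 = 4/7 + ((-9660 + 11934)*(1/47 + 15071))/7 = 4/7 + (2274*(1/47 + 15071))/7 = 4/7 + (2274*(708338/47))/7 = 4/7 + (⅐)*(1610760612/47) = 4/7 + 1610760612/329 = 1610760800/329 ≈ 4.8959e+6)
47044 + p = 47044 + 1610760800/329 = 1626238276/329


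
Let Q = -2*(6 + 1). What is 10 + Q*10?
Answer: -130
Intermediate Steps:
Q = -14 (Q = -2*7 = -14)
10 + Q*10 = 10 - 14*10 = 10 - 140 = -130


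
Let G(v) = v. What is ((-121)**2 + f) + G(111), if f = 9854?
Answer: 24606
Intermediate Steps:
((-121)**2 + f) + G(111) = ((-121)**2 + 9854) + 111 = (14641 + 9854) + 111 = 24495 + 111 = 24606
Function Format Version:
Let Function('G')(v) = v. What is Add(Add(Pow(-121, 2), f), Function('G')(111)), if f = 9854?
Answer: 24606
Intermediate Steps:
Add(Add(Pow(-121, 2), f), Function('G')(111)) = Add(Add(Pow(-121, 2), 9854), 111) = Add(Add(14641, 9854), 111) = Add(24495, 111) = 24606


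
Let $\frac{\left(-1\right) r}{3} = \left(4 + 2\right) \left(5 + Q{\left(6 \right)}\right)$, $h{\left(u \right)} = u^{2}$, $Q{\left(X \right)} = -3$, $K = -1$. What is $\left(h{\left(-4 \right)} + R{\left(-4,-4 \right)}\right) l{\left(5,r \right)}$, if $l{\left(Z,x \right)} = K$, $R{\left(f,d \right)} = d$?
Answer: $-12$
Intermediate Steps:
$r = -36$ ($r = - 3 \left(4 + 2\right) \left(5 - 3\right) = - 3 \cdot 6 \cdot 2 = \left(-3\right) 12 = -36$)
$l{\left(Z,x \right)} = -1$
$\left(h{\left(-4 \right)} + R{\left(-4,-4 \right)}\right) l{\left(5,r \right)} = \left(\left(-4\right)^{2} - 4\right) \left(-1\right) = \left(16 - 4\right) \left(-1\right) = 12 \left(-1\right) = -12$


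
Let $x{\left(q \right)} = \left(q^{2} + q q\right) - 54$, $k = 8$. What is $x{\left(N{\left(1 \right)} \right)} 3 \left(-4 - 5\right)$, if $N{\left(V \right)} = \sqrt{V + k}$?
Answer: $972$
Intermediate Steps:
$N{\left(V \right)} = \sqrt{8 + V}$ ($N{\left(V \right)} = \sqrt{V + 8} = \sqrt{8 + V}$)
$x{\left(q \right)} = -54 + 2 q^{2}$ ($x{\left(q \right)} = \left(q^{2} + q^{2}\right) - 54 = 2 q^{2} - 54 = -54 + 2 q^{2}$)
$x{\left(N{\left(1 \right)} \right)} 3 \left(-4 - 5\right) = \left(-54 + 2 \left(\sqrt{8 + 1}\right)^{2}\right) 3 \left(-4 - 5\right) = \left(-54 + 2 \left(\sqrt{9}\right)^{2}\right) 3 \left(-9\right) = \left(-54 + 2 \cdot 3^{2}\right) \left(-27\right) = \left(-54 + 2 \cdot 9\right) \left(-27\right) = \left(-54 + 18\right) \left(-27\right) = \left(-36\right) \left(-27\right) = 972$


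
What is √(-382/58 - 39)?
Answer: I*√38338/29 ≈ 6.7518*I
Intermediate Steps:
√(-382/58 - 39) = √(-382*1/58 - 39) = √(-191/29 - 39) = √(-1322/29) = I*√38338/29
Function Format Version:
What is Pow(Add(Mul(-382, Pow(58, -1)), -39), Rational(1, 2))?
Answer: Mul(Rational(1, 29), I, Pow(38338, Rational(1, 2))) ≈ Mul(6.7518, I)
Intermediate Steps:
Pow(Add(Mul(-382, Pow(58, -1)), -39), Rational(1, 2)) = Pow(Add(Mul(-382, Rational(1, 58)), -39), Rational(1, 2)) = Pow(Add(Rational(-191, 29), -39), Rational(1, 2)) = Pow(Rational(-1322, 29), Rational(1, 2)) = Mul(Rational(1, 29), I, Pow(38338, Rational(1, 2)))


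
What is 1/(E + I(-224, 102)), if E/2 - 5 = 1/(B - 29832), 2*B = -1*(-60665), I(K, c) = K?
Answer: -1001/214210 ≈ -0.0046730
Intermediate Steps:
B = 60665/2 (B = (-1*(-60665))/2 = (½)*60665 = 60665/2 ≈ 30333.)
E = 10014/1001 (E = 10 + 2/(60665/2 - 29832) = 10 + 2/(1001/2) = 10 + 2*(2/1001) = 10 + 4/1001 = 10014/1001 ≈ 10.004)
1/(E + I(-224, 102)) = 1/(10014/1001 - 224) = 1/(-214210/1001) = -1001/214210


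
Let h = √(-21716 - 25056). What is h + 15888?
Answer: 15888 + 2*I*√11693 ≈ 15888.0 + 216.27*I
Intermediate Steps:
h = 2*I*√11693 (h = √(-46772) = 2*I*√11693 ≈ 216.27*I)
h + 15888 = 2*I*√11693 + 15888 = 15888 + 2*I*√11693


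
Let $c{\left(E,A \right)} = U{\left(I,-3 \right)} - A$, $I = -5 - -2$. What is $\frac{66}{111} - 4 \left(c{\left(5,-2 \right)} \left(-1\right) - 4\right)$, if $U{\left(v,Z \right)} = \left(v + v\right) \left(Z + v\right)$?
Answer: $\frac{6238}{37} \approx 168.59$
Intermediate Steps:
$I = -3$ ($I = -5 + 2 = -3$)
$U{\left(v,Z \right)} = 2 v \left(Z + v\right)$
$c{\left(E,A \right)} = 36 - A$ ($c{\left(E,A \right)} = 2 \left(-3\right) \left(-3 - 3\right) - A = 2 \left(-3\right) \left(-6\right) - A = 36 - A$)
$\frac{66}{111} - 4 \left(c{\left(5,-2 \right)} \left(-1\right) - 4\right) = \frac{66}{111} - 4 \left(\left(36 - -2\right) \left(-1\right) - 4\right) = 66 \cdot \frac{1}{111} - 4 \left(\left(36 + 2\right) \left(-1\right) - 4\right) = \frac{22}{37} - 4 \left(38 \left(-1\right) - 4\right) = \frac{22}{37} - 4 \left(-38 - 4\right) = \frac{22}{37} - -168 = \frac{22}{37} + 168 = \frac{6238}{37}$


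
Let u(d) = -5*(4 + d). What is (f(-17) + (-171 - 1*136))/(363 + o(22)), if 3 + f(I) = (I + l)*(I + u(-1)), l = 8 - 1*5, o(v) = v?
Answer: 138/385 ≈ 0.35844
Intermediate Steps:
u(d) = -20 - 5*d
l = 3 (l = 8 - 5 = 3)
f(I) = -3 + (-15 + I)*(3 + I) (f(I) = -3 + (I + 3)*(I + (-20 - 5*(-1))) = -3 + (3 + I)*(I + (-20 + 5)) = -3 + (3 + I)*(I - 15) = -3 + (3 + I)*(-15 + I) = -3 + (-15 + I)*(3 + I))
(f(-17) + (-171 - 1*136))/(363 + o(22)) = ((-48 + (-17)² - 12*(-17)) + (-171 - 1*136))/(363 + 22) = ((-48 + 289 + 204) + (-171 - 136))/385 = (445 - 307)*(1/385) = 138*(1/385) = 138/385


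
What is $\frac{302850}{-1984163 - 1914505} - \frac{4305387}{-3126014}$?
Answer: $\frac{659940049359}{507803781223} \approx 1.2996$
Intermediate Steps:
$\frac{302850}{-1984163 - 1914505} - \frac{4305387}{-3126014} = \frac{302850}{-1984163 - 1914505} - - \frac{4305387}{3126014} = \frac{302850}{-3898668} + \frac{4305387}{3126014} = 302850 \left(- \frac{1}{3898668}\right) + \frac{4305387}{3126014} = - \frac{50475}{649778} + \frac{4305387}{3126014} = \frac{659940049359}{507803781223}$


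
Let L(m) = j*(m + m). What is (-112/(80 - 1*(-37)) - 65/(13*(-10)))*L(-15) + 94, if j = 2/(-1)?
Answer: 2596/39 ≈ 66.564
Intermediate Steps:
j = -2 (j = 2*(-1) = -2)
L(m) = -4*m (L(m) = -2*(m + m) = -4*m)
(-112/(80 - 1*(-37)) - 65/(13*(-10)))*L(-15) + 94 = (-112/(80 - 1*(-37)) - 65/(13*(-10)))*(-4*(-15)) + 94 = (-112/(80 + 37) - 65/(-130))*60 + 94 = (-112/117 - 65*(-1/130))*60 + 94 = (-112*1/117 + ½)*60 + 94 = (-112/117 + ½)*60 + 94 = -107/234*60 + 94 = -1070/39 + 94 = 2596/39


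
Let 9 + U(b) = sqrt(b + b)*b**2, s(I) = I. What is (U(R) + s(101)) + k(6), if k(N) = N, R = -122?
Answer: 98 + 29768*I*sqrt(61) ≈ 98.0 + 2.325e+5*I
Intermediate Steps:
U(b) = -9 + sqrt(2)*b**(5/2) (U(b) = -9 + sqrt(b + b)*b**2 = -9 + sqrt(2*b)*b**2 = -9 + (sqrt(2)*sqrt(b))*b**2 = -9 + sqrt(2)*b**(5/2))
(U(R) + s(101)) + k(6) = ((-9 + sqrt(2)*(-122)**(5/2)) + 101) + 6 = ((-9 + sqrt(2)*(14884*I*sqrt(122))) + 101) + 6 = ((-9 + 29768*I*sqrt(61)) + 101) + 6 = (92 + 29768*I*sqrt(61)) + 6 = 98 + 29768*I*sqrt(61)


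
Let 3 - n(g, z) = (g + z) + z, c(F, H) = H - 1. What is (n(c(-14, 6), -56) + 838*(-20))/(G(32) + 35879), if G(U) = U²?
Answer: -5550/12301 ≈ -0.45118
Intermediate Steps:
c(F, H) = -1 + H
n(g, z) = 3 - g - 2*z (n(g, z) = 3 - ((g + z) + z) = 3 - (g + 2*z) = 3 + (-g - 2*z) = 3 - g - 2*z)
(n(c(-14, 6), -56) + 838*(-20))/(G(32) + 35879) = ((3 - (-1 + 6) - 2*(-56)) + 838*(-20))/(32² + 35879) = ((3 - 1*5 + 112) - 16760)/(1024 + 35879) = ((3 - 5 + 112) - 16760)/36903 = (110 - 16760)*(1/36903) = -16650*1/36903 = -5550/12301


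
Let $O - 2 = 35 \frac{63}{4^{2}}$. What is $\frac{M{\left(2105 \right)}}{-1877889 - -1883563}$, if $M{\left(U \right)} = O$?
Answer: $\frac{2237}{90784} \approx 0.024641$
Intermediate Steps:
$O = \frac{2237}{16}$ ($O = 2 + 35 \frac{63}{4^{2}} = 2 + 35 \cdot \frac{63}{16} = 2 + \frac{2205}{16} = \frac{2237}{16} \approx 139.81$)
$M{\left(U \right)} = \frac{2237}{16}$
$\frac{M{\left(2105 \right)}}{-1877889 - -1883563} = \frac{2237}{16 \left(-1877889 - -1883563\right)} = \frac{2237}{16 \left(-1877889 + 1883563\right)} = \frac{2237}{16 \cdot 5674} = \frac{2237}{16} \cdot \frac{1}{5674} = \frac{2237}{90784}$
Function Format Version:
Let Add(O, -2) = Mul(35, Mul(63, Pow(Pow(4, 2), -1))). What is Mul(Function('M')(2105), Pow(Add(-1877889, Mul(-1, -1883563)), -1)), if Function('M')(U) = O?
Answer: Rational(2237, 90784) ≈ 0.024641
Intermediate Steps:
O = Rational(2237, 16) (O = Add(2, Mul(35, Mul(63, Pow(Pow(4, 2), -1)))) = Add(2, Mul(35, Mul(63, Pow(16, -1)))) = Add(2, Mul(35, Mul(63, Rational(1, 16)))) = Add(2, Mul(35, Rational(63, 16))) = Add(2, Rational(2205, 16)) = Rational(2237, 16) ≈ 139.81)
Function('M')(U) = Rational(2237, 16)
Mul(Function('M')(2105), Pow(Add(-1877889, Mul(-1, -1883563)), -1)) = Mul(Rational(2237, 16), Pow(Add(-1877889, Mul(-1, -1883563)), -1)) = Mul(Rational(2237, 16), Pow(Add(-1877889, 1883563), -1)) = Mul(Rational(2237, 16), Pow(5674, -1)) = Mul(Rational(2237, 16), Rational(1, 5674)) = Rational(2237, 90784)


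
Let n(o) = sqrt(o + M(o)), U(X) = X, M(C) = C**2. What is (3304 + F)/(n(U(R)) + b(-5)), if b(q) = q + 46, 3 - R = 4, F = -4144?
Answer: -840/41 ≈ -20.488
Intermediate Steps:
R = -1 (R = 3 - 1*4 = 3 - 4 = -1)
b(q) = 46 + q
n(o) = sqrt(o + o**2)
(3304 + F)/(n(U(R)) + b(-5)) = (3304 - 4144)/(sqrt(-(1 - 1)) + (46 - 5)) = -840/(sqrt(-1*0) + 41) = -840/(sqrt(0) + 41) = -840/(0 + 41) = -840/41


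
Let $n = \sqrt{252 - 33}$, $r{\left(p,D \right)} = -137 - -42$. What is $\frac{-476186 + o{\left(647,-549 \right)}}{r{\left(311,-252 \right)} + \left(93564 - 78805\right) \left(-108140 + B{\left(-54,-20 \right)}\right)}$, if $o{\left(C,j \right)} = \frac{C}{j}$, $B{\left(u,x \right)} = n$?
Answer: $\frac{46360793064379795}{155387641358532133446} + \frac{3858397565599 \sqrt{219}}{1398488772226789201014} \approx 0.0002984$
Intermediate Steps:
$r{\left(p,D \right)} = -95$ ($r{\left(p,D \right)} = -137 + 42 = -95$)
$n = \sqrt{219} \approx 14.799$
$B{\left(u,x \right)} = \sqrt{219}$
$\frac{-476186 + o{\left(647,-549 \right)}}{r{\left(311,-252 \right)} + \left(93564 - 78805\right) \left(-108140 + B{\left(-54,-20 \right)}\right)} = \frac{-476186 + \frac{647}{-549}}{-95 + \left(93564 - 78805\right) \left(-108140 + \sqrt{219}\right)} = \frac{-476186 + 647 \left(- \frac{1}{549}\right)}{-95 + 14759 \left(-108140 + \sqrt{219}\right)} = \frac{-476186 - \frac{647}{549}}{-95 - \left(1596038260 - 14759 \sqrt{219}\right)} = - \frac{261426761}{549 \left(-1596038355 + 14759 \sqrt{219}\right)}$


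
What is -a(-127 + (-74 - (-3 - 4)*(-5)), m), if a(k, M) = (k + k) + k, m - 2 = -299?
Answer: 708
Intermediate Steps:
m = -297 (m = 2 - 299 = -297)
a(k, M) = 3*k (a(k, M) = 2*k + k = 3*k)
-a(-127 + (-74 - (-3 - 4)*(-5)), m) = -3*(-127 + (-74 - (-3 - 4)*(-5))) = -3*(-127 + (-74 - (-7)*(-5))) = -3*(-127 + (-74 - 1*35)) = -3*(-127 + (-74 - 35)) = -3*(-127 - 109) = -3*(-236) = -1*(-708) = 708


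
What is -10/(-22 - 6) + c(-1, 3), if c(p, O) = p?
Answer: -9/14 ≈ -0.64286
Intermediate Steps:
-10/(-22 - 6) + c(-1, 3) = -10/(-22 - 6) - 1 = -10/(-28) - 1 = -1/28*(-10) - 1 = 5/14 - 1 = -9/14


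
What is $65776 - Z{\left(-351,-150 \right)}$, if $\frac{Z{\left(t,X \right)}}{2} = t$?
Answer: $66478$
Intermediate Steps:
$Z{\left(t,X \right)} = 2 t$
$65776 - Z{\left(-351,-150 \right)} = 65776 - 2 \left(-351\right) = 65776 - -702 = 65776 + 702 = 66478$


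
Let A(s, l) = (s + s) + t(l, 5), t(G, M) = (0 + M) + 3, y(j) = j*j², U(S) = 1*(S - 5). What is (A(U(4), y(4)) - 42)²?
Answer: 1296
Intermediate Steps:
U(S) = -5 + S (U(S) = 1*(-5 + S) = -5 + S)
y(j) = j³
t(G, M) = 3 + M (t(G, M) = M + 3 = 3 + M)
A(s, l) = 8 + 2*s (A(s, l) = (s + s) + (3 + 5) = 2*s + 8 = 8 + 2*s)
(A(U(4), y(4)) - 42)² = ((8 + 2*(-5 + 4)) - 42)² = ((8 + 2*(-1)) - 42)² = ((8 - 2) - 42)² = (6 - 42)² = (-36)² = 1296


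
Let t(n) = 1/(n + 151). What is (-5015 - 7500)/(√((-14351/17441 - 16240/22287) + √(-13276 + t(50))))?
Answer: -12515*√26043406989/√(-40406532659 + 647845945*I*√21454539) ≈ -818.82 + 829.92*I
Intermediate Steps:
t(n) = 1/(151 + n)
(-5015 - 7500)/(√((-14351/17441 - 16240/22287) + √(-13276 + t(50)))) = (-5015 - 7500)/(√((-14351/17441 - 16240/22287) + √(-13276 + 1/(151 + 50)))) = -12515/√((-14351*1/17441 - 16240*1/22287) + √(-13276 + 1/201)) = -12515/√((-14351/17441 - 16240/22287) + √(-13276 + 1/201)) = -12515/√(-603082577/388707567 + √(-2668475/201)) = -12515/√(-603082577/388707567 + 5*I*√21454539/201)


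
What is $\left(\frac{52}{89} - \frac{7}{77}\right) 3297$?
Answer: $\frac{1592451}{979} \approx 1626.6$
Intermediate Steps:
$\left(\frac{52}{89} - \frac{7}{77}\right) 3297 = \left(52 \cdot \frac{1}{89} - \frac{1}{11}\right) 3297 = \left(\frac{52}{89} - \frac{1}{11}\right) 3297 = \frac{483}{979} \cdot 3297 = \frac{1592451}{979}$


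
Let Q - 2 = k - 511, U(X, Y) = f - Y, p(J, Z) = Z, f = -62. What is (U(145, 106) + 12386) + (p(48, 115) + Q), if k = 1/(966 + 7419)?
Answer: 99144241/8385 ≈ 11824.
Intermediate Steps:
k = 1/8385 ≈ 0.00011926
U(X, Y) = -62 - Y
Q = -4267964/8385 (Q = 2 + (1/8385 - 511) = 2 - 4284734/8385 = -4267964/8385 ≈ -509.00)
(U(145, 106) + 12386) + (p(48, 115) + Q) = ((-62 - 1*106) + 12386) + (115 - 4267964/8385) = ((-62 - 106) + 12386) - 3303689/8385 = (-168 + 12386) - 3303689/8385 = 12218 - 3303689/8385 = 99144241/8385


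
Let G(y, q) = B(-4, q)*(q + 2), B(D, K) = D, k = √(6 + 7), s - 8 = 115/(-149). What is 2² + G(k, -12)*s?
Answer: 43676/149 ≈ 293.13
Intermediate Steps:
s = 1077/149 (s = 8 + 115/(-149) = 8 + 115*(-1/149) = 8 - 115/149 = 1077/149 ≈ 7.2282)
k = √13 ≈ 3.6056
G(y, q) = -8 - 4*q (G(y, q) = -4*(q + 2) = -4*(2 + q) = -8 - 4*q)
2² + G(k, -12)*s = 2² + (-8 - 4*(-12))*(1077/149) = 4 + (-8 + 48)*(1077/149) = 4 + 40*(1077/149) = 4 + 43080/149 = 43676/149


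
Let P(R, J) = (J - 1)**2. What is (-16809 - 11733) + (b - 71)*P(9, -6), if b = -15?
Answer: -32756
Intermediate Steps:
P(R, J) = (-1 + J)**2
(-16809 - 11733) + (b - 71)*P(9, -6) = (-16809 - 11733) + (-15 - 71)*(-1 - 6)**2 = -28542 - 86*(-7)**2 = -28542 - 86*49 = -28542 - 4214 = -32756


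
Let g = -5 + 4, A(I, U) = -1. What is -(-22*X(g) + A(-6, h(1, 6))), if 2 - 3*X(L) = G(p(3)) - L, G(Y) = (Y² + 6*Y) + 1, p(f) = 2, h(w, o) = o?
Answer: -349/3 ≈ -116.33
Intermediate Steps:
g = -1
G(Y) = 1 + Y² + 6*Y
X(L) = -5 + L/3 (X(L) = ⅔ - ((1 + 2² + 6*2) - L)/3 = ⅔ - ((1 + 4 + 12) - L)/3 = ⅔ - (17 - L)/3 = ⅔ + (-17/3 + L/3) = -5 + L/3)
-(-22*X(g) + A(-6, h(1, 6))) = -(-22*(-5 + (⅓)*(-1)) - 1) = -(-22*(-5 - ⅓) - 1) = -(-22*(-16/3) - 1) = -(352/3 - 1) = -1*349/3 = -349/3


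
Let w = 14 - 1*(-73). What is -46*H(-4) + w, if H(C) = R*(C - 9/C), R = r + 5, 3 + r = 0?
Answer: 248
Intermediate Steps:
r = -3 (r = -3 + 0 = -3)
R = 2 (R = -3 + 5 = 2)
H(C) = -18/C + 2*C (H(C) = 2*(C - 9/C) = -18/C + 2*C)
w = 87 (w = 14 + 73 = 87)
-46*H(-4) + w = -46*(-18/(-4) + 2*(-4)) + 87 = -46*(-18*(-¼) - 8) + 87 = -46*(9/2 - 8) + 87 = -46*(-7/2) + 87 = 161 + 87 = 248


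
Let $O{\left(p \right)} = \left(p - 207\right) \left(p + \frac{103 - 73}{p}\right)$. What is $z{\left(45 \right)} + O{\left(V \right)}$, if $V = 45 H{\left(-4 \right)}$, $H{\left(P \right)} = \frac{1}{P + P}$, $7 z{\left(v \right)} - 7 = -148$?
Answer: $\frac{1034823}{448} \approx 2309.9$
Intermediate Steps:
$z{\left(v \right)} = - \frac{141}{7}$ ($z{\left(v \right)} = 1 + \frac{1}{7} \left(-148\right) = 1 - \frac{148}{7} = - \frac{141}{7}$)
$H{\left(P \right)} = \frac{1}{2 P}$
$V = - \frac{45}{8}$ ($V = 45 \frac{1}{2 \left(-4\right)} = 45 \cdot \frac{1}{2} \left(- \frac{1}{4}\right) = 45 \left(- \frac{1}{8}\right) = - \frac{45}{8} \approx -5.625$)
$O{\left(p \right)} = \left(-207 + p\right) \left(p + \frac{30}{p}\right)$
$z{\left(45 \right)} + O{\left(V \right)} = - \frac{141}{7} + \left(30 + \left(- \frac{45}{8}\right)^{2} - \frac{6210}{- \frac{45}{8}} - - \frac{9315}{8}\right) = - \frac{141}{7} + \left(30 + \frac{2025}{64} - -1104 + \frac{9315}{8}\right) = - \frac{141}{7} + \left(30 + \frac{2025}{64} + 1104 + \frac{9315}{8}\right) = - \frac{141}{7} + \frac{149121}{64} = \frac{1034823}{448}$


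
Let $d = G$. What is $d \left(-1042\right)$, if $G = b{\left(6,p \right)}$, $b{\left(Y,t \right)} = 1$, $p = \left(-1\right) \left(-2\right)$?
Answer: $-1042$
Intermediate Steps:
$p = 2$
$G = 1$
$d = 1$
$d \left(-1042\right) = 1 \left(-1042\right) = -1042$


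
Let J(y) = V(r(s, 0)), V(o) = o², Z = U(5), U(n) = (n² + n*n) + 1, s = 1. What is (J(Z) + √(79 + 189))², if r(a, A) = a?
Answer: 269 + 4*√67 ≈ 301.74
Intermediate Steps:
U(n) = 1 + 2*n² (U(n) = (n² + n²) + 1 = 2*n² + 1 = 1 + 2*n²)
Z = 51 (Z = 1 + 2*5² = 1 + 2*25 = 1 + 50 = 51)
J(y) = 1 (J(y) = 1² = 1)
(J(Z) + √(79 + 189))² = (1 + √(79 + 189))² = (1 + √268)² = (1 + 2*√67)²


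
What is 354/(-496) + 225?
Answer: 55623/248 ≈ 224.29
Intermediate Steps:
354/(-496) + 225 = 354*(-1/496) + 225 = -177/248 + 225 = 55623/248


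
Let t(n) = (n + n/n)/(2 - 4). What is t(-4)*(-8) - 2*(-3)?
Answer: -6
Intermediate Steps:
t(n) = -1/2 - n/2 (t(n) = (n + 1)/(-2) = (1 + n)*(-1/2) = -1/2 - n/2)
t(-4)*(-8) - 2*(-3) = (-1/2 - 1/2*(-4))*(-8) - 2*(-3) = (-1/2 + 2)*(-8) + 6 = (3/2)*(-8) + 6 = -12 + 6 = -6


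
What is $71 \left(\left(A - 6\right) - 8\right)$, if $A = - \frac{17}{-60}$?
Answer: $- \frac{58433}{60} \approx -973.88$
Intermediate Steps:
$A = \frac{17}{60}$ ($A = \left(-17\right) \left(- \frac{1}{60}\right) = \frac{17}{60} \approx 0.28333$)
$71 \left(\left(A - 6\right) - 8\right) = 71 \left(\left(\frac{17}{60} - 6\right) - 8\right) = 71 \left(- \frac{343}{60} - 8\right) = 71 \left(- \frac{823}{60}\right) = - \frac{58433}{60}$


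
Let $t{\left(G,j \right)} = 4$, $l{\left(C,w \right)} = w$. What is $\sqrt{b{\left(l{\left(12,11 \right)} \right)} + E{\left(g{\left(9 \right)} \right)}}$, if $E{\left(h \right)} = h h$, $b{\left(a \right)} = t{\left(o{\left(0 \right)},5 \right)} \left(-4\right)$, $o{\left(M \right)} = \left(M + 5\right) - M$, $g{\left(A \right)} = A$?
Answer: $\sqrt{65} \approx 8.0623$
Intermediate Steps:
$o{\left(M \right)} = 5$ ($o{\left(M \right)} = \left(5 + M\right) - M = 5$)
$b{\left(a \right)} = -16$ ($b{\left(a \right)} = 4 \left(-4\right) = -16$)
$E{\left(h \right)} = h^{2}$
$\sqrt{b{\left(l{\left(12,11 \right)} \right)} + E{\left(g{\left(9 \right)} \right)}} = \sqrt{-16 + 9^{2}} = \sqrt{-16 + 81} = \sqrt{65}$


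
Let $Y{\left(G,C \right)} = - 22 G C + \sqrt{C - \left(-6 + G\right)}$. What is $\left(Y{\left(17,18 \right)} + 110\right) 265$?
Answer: $-1754830 + 265 \sqrt{7} \approx -1.7541 \cdot 10^{6}$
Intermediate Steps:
$Y{\left(G,C \right)} = \sqrt{6 + C - G} - 22 C G$ ($Y{\left(G,C \right)} = - 22 C G + \sqrt{6 + C - G} = \sqrt{6 + C - G} - 22 C G$)
$\left(Y{\left(17,18 \right)} + 110\right) 265 = \left(\left(\sqrt{6 + 18 - 17} - 396 \cdot 17\right) + 110\right) 265 = \left(\left(\sqrt{6 + 18 - 17} - 6732\right) + 110\right) 265 = \left(\left(\sqrt{7} - 6732\right) + 110\right) 265 = \left(\left(-6732 + \sqrt{7}\right) + 110\right) 265 = \left(-6622 + \sqrt{7}\right) 265 = -1754830 + 265 \sqrt{7}$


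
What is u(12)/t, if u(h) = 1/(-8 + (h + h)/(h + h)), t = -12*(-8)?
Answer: -1/672 ≈ -0.0014881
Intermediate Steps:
t = 96
u(h) = -⅐ (u(h) = 1/(-8 + (2*h)/((2*h))) = 1/(-8 + (2*h)*(1/(2*h))) = 1/(-8 + 1) = 1/(-7) = -⅐)
u(12)/t = -⅐/96 = -⅐*1/96 = -1/672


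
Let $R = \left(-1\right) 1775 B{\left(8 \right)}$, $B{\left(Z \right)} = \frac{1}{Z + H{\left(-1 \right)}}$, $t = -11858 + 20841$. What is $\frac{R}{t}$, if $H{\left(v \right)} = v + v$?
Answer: $- \frac{1775}{53898} \approx -0.032933$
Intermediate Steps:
$t = 8983$
$H{\left(v \right)} = 2 v$
$B{\left(Z \right)} = \frac{1}{-2 + Z}$ ($B{\left(Z \right)} = \frac{1}{Z + 2 \left(-1\right)} = \frac{1}{Z - 2} = \frac{1}{-2 + Z}$)
$R = - \frac{1775}{6}$ ($R = \frac{\left(-1\right) 1775}{-2 + 8} = - \frac{1775}{6} \approx -295.83$)
$\frac{R}{t} = - \frac{1775}{6 \cdot 8983} = \left(- \frac{1775}{6}\right) \frac{1}{8983} = - \frac{1775}{53898}$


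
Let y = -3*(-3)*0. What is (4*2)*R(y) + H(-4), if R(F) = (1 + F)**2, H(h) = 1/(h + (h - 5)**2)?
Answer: 617/77 ≈ 8.0130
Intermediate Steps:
y = 0 (y = 9*0 = 0)
H(h) = 1/(h + (-5 + h)**2)
(4*2)*R(y) + H(-4) = (4*2)*(1 + 0)**2 + 1/(-4 + (-5 - 4)**2) = 8*1**2 + 1/(-4 + (-9)**2) = 8*1 + 1/(-4 + 81) = 8 + 1/77 = 617/77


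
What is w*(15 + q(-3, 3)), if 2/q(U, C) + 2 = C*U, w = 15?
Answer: 2445/11 ≈ 222.27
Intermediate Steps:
q(U, C) = 2/(-2 + C*U)
w*(15 + q(-3, 3)) = 15*(15 + 2/(-2 + 3*(-3))) = 15*(15 + 2/(-2 - 9)) = 15*(15 + 2/(-11)) = 15*(15 + 2*(-1/11)) = 15*(15 - 2/11) = 15*(163/11) = 2445/11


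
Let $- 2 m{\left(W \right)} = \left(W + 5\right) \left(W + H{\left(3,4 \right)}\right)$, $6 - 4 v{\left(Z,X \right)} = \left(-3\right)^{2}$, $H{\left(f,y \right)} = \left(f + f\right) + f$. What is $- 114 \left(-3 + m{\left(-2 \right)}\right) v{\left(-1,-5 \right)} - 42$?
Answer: $- \frac{4785}{4} \approx -1196.3$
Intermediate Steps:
$H{\left(f,y \right)} = 3 f$ ($H{\left(f,y \right)} = 2 f + f = 3 f$)
$v{\left(Z,X \right)} = - \frac{3}{4}$ ($v{\left(Z,X \right)} = \frac{3}{2} - \frac{\left(-3\right)^{2}}{4} = \frac{3}{2} - \frac{9}{4} = - \frac{3}{4}$)
$m{\left(W \right)} = - \frac{\left(5 + W\right) \left(9 + W\right)}{2}$ ($m{\left(W \right)} = - \frac{\left(W + 5\right) \left(W + 3 \cdot 3\right)}{2} = - \frac{\left(5 + W\right) \left(W + 9\right)}{2} = - \frac{\left(5 + W\right) \left(9 + W\right)}{2}$)
$- 114 \left(-3 + m{\left(-2 \right)}\right) v{\left(-1,-5 \right)} - 42 = - 114 \left(-3 - \left(\frac{17}{2} + 2\right)\right) \left(- \frac{3}{4}\right) - 42 = - 114 \left(-3 - \frac{21}{2}\right) \left(- \frac{3}{4}\right) - 42 = - 114 \left(\left(- \frac{27}{2}\right) \left(- \frac{3}{4}\right)\right) - 42 = \left(-114\right) \frac{81}{8} - 42 = - \frac{4617}{4} - 42 = - \frac{4785}{4}$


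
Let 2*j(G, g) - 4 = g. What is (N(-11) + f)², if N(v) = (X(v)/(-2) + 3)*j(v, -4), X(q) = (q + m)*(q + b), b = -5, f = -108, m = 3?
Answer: 11664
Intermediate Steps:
j(G, g) = 2 + g/2
X(q) = (-5 + q)*(3 + q) (X(q) = (q + 3)*(q - 5) = (3 + q)*(-5 + q) = (-5 + q)*(3 + q))
N(v) = 0 (N(v) = ((-15 + v² - 2*v)/(-2) + 3)*(2 + (½)*(-4)) = ((-15 + v² - 2*v)*(-½) + 3)*(2 - 2) = ((15/2 + v - v²/2) + 3)*0 = (21/2 + v - v²/2)*0 = 0)
(N(-11) + f)² = (0 - 108)² = (-108)² = 11664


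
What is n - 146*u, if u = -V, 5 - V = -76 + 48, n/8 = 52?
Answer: 5234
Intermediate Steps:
n = 416 (n = 8*52 = 416)
V = 33 (V = 5 - (-76 + 48) = 5 - 1*(-28) = 5 + 28 = 33)
u = -33 (u = -1*33 = -33)
n - 146*u = 416 - 146*(-33) = 416 + 4818 = 5234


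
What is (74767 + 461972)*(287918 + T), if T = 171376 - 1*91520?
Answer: 197398648986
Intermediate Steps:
T = 79856 (T = 171376 - 91520 = 79856)
(74767 + 461972)*(287918 + T) = (74767 + 461972)*(287918 + 79856) = 536739*367774 = 197398648986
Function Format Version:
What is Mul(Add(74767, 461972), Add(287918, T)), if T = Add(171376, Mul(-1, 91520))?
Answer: 197398648986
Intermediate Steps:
T = 79856 (T = Add(171376, -91520) = 79856)
Mul(Add(74767, 461972), Add(287918, T)) = Mul(Add(74767, 461972), Add(287918, 79856)) = Mul(536739, 367774) = 197398648986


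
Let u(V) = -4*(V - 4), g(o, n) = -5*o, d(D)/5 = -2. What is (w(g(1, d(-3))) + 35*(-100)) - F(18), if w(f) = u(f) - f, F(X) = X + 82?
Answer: -3559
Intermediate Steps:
d(D) = -10 (d(D) = 5*(-2) = -10)
F(X) = 82 + X
u(V) = 16 - 4*V (u(V) = -4*(-4 + V) = 16 - 4*V)
w(f) = 16 - 5*f (w(f) = (16 - 4*f) - f = 16 - 5*f)
(w(g(1, d(-3))) + 35*(-100)) - F(18) = ((16 - (-25)) + 35*(-100)) - (82 + 18) = ((16 - 5*(-5)) - 3500) - 1*100 = ((16 + 25) - 3500) - 100 = (41 - 3500) - 100 = -3459 - 100 = -3559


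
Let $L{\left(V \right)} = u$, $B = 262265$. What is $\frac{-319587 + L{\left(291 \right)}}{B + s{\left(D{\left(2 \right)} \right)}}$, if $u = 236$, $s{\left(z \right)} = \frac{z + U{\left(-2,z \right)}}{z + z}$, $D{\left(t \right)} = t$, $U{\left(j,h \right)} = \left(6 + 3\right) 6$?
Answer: $- \frac{319351}{262279} \approx -1.2176$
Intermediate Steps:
$U{\left(j,h \right)} = 54$ ($U{\left(j,h \right)} = 9 \cdot 6 = 54$)
$s{\left(z \right)} = \frac{54 + z}{2 z}$ ($s{\left(z \right)} = \frac{z + 54}{z + z} = \frac{54 + z}{2 z}$)
$L{\left(V \right)} = 236$
$\frac{-319587 + L{\left(291 \right)}}{B + s{\left(D{\left(2 \right)} \right)}} = \frac{-319587 + 236}{262265 + \frac{54 + 2}{2 \cdot 2}} = - \frac{319351}{262265 + \frac{1}{2} \cdot \frac{1}{2} \cdot 56} = - \frac{319351}{262265 + 14} = - \frac{319351}{262279}$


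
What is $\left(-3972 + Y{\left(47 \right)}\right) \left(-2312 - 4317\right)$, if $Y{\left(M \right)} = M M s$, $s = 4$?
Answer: $-32243456$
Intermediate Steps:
$Y{\left(M \right)} = 4 M^{2}$ ($Y{\left(M \right)} = M M 4 = M^{2} \cdot 4 = 4 M^{2}$)
$\left(-3972 + Y{\left(47 \right)}\right) \left(-2312 - 4317\right) = \left(-3972 + 4 \cdot 47^{2}\right) \left(-2312 - 4317\right) = \left(-3972 + 4 \cdot 2209\right) \left(-6629\right) = \left(-3972 + 8836\right) \left(-6629\right) = 4864 \left(-6629\right) = -32243456$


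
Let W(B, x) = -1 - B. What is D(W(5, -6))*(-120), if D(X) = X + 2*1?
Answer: 480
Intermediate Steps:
D(X) = 2 + X (D(X) = X + 2 = 2 + X)
D(W(5, -6))*(-120) = (2 + (-1 - 1*5))*(-120) = (2 + (-1 - 5))*(-120) = (2 - 6)*(-120) = -4*(-120) = 480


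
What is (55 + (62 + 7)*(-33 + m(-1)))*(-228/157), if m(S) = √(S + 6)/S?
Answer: 506616/157 + 15732*√5/157 ≈ 3450.9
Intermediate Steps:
m(S) = √(6 + S)/S
(55 + (62 + 7)*(-33 + m(-1)))*(-228/157) = (55 + (62 + 7)*(-33 + √(6 - 1)/(-1)))*(-228/157) = (55 + 69*(-33 - √5))*(-228*1/157) = (55 + (-2277 - 69*√5))*(-228/157) = (-2222 - 69*√5)*(-228/157) = 506616/157 + 15732*√5/157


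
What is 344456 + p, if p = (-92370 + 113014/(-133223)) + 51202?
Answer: 40404824210/133223 ≈ 3.0329e+5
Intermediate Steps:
p = -5484637478/133223 (p = (-92370 + 113014*(-1/133223)) + 51202 = (-92370 - 113014/133223) + 51202 = -12305921524/133223 + 51202 = -5484637478/133223 ≈ -41169.)
344456 + p = 344456 - 5484637478/133223 = 40404824210/133223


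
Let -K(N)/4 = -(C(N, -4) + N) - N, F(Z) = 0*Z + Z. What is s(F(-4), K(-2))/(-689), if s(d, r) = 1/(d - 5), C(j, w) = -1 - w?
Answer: 1/6201 ≈ 0.00016126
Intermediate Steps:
F(Z) = Z (F(Z) = 0 + Z = Z)
K(N) = 12 + 8*N (K(N) = -4*(-((-1 - 1*(-4)) + N) - N) = -4*(-((-1 + 4) + N) - N) = -4*(-(3 + N) - N) = -4*((-3 - N) - N) = -4*(-3 - 2*N) = 12 + 8*N)
s(d, r) = 1/(-5 + d)
s(F(-4), K(-2))/(-689) = 1/((-689)*(-5 - 4)) = -1/689/(-9) = -1/689*(-1/9) = 1/6201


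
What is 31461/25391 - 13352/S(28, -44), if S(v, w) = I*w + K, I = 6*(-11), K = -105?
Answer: -250961293/71069409 ≈ -3.5312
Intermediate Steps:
I = -66
S(v, w) = -105 - 66*w (S(v, w) = -66*w - 105 = -105 - 66*w)
31461/25391 - 13352/S(28, -44) = 31461/25391 - 13352/(-105 - 66*(-44)) = 31461*(1/25391) - 13352/(-105 + 2904) = 31461/25391 - 13352/2799 = -250961293/71069409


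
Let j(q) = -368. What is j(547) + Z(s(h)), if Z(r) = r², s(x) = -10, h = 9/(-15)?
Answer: -268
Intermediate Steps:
h = -⅗ (h = 9*(-1/15) = -⅗ ≈ -0.60000)
j(547) + Z(s(h)) = -368 + (-10)² = -368 + 100 = -268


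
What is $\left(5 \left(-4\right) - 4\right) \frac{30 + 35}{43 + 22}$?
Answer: $-24$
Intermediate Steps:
$\left(5 \left(-4\right) - 4\right) \frac{30 + 35}{43 + 22} = \left(-20 - 4\right) \frac{65}{65} = - 24 \cdot 65 \cdot \frac{1}{65} = \left(-24\right) 1 = -24$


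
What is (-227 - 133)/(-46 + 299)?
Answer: -360/253 ≈ -1.4229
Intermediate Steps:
(-227 - 133)/(-46 + 299) = -360/253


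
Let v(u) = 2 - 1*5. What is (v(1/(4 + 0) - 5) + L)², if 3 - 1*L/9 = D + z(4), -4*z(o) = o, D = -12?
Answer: 19881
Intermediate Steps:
z(o) = -o/4
v(u) = -3 (v(u) = 2 - 5 = -3)
L = 144 (L = 27 - 9*(-12 - ¼*4) = 27 - 9*(-12 - 1) = 27 - 9*(-13) = 27 + 117 = 144)
(v(1/(4 + 0) - 5) + L)² = (-3 + 144)² = 141² = 19881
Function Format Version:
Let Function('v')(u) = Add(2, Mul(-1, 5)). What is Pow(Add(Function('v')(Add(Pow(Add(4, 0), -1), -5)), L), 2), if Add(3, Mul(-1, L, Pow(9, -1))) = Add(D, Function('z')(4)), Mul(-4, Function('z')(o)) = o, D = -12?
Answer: 19881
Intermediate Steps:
Function('z')(o) = Mul(Rational(-1, 4), o)
Function('v')(u) = -3 (Function('v')(u) = Add(2, -5) = -3)
L = 144 (L = Add(27, Mul(-9, Add(-12, Mul(Rational(-1, 4), 4)))) = Add(27, Mul(-9, Add(-12, -1))) = Add(27, Mul(-9, -13)) = Add(27, 117) = 144)
Pow(Add(Function('v')(Add(Pow(Add(4, 0), -1), -5)), L), 2) = Pow(Add(-3, 144), 2) = Pow(141, 2) = 19881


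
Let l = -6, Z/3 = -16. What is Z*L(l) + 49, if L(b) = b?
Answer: 337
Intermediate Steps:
Z = -48 (Z = 3*(-16) = -48)
Z*L(l) + 49 = -48*(-6) + 49 = 288 + 49 = 337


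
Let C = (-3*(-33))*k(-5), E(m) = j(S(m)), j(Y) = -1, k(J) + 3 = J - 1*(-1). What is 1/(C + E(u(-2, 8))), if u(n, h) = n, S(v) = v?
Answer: -1/694 ≈ -0.0014409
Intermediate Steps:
k(J) = -2 + J (k(J) = -3 + (J - 1*(-1)) = -3 + (J + 1) = -3 + (1 + J) = -2 + J)
E(m) = -1
C = -693 (C = (-3*(-33))*(-2 - 5) = 99*(-7) = -693)
1/(C + E(u(-2, 8))) = 1/(-693 - 1) = 1/(-694) = -1/694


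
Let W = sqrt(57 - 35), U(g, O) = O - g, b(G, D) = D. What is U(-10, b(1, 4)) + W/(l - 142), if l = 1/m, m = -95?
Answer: 14 - 95*sqrt(22)/13491 ≈ 13.967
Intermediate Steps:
l = -1/95 (l = 1/(-95) = -1/95 ≈ -0.010526)
W = sqrt(22) ≈ 4.6904
U(-10, b(1, 4)) + W/(l - 142) = (4 - 1*(-10)) + sqrt(22)/(-1/95 - 142) = (4 + 10) + sqrt(22)/(-13491/95) = 14 + sqrt(22)*(-95/13491) = 14 - 95*sqrt(22)/13491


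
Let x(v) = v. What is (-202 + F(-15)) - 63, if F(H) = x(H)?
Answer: -280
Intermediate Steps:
F(H) = H
(-202 + F(-15)) - 63 = (-202 - 15) - 63 = -217 - 63 = -280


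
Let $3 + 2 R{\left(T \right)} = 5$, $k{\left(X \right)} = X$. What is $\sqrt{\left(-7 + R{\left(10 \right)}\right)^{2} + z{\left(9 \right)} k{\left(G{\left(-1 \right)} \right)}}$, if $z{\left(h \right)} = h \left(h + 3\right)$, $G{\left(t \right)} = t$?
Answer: $6 i \sqrt{2} \approx 8.4853 i$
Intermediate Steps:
$z{\left(h \right)} = h \left(3 + h\right)$
$R{\left(T \right)} = 1$ ($R{\left(T \right)} = - \frac{3}{2} + \frac{1}{2} \cdot 5 = - \frac{3}{2} + \frac{5}{2} = 1$)
$\sqrt{\left(-7 + R{\left(10 \right)}\right)^{2} + z{\left(9 \right)} k{\left(G{\left(-1 \right)} \right)}} = \sqrt{\left(-7 + 1\right)^{2} + 9 \left(3 + 9\right) \left(-1\right)} = \sqrt{\left(-6\right)^{2} + 9 \cdot 12 \left(-1\right)} = \sqrt{36 + 108 \left(-1\right)} = \sqrt{36 - 108} = \sqrt{-72} = 6 i \sqrt{2}$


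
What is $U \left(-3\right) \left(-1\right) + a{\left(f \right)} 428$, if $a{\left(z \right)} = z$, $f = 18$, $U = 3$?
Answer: $7713$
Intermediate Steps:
$U \left(-3\right) \left(-1\right) + a{\left(f \right)} 428 = 3 \left(-3\right) \left(-1\right) + 18 \cdot 428 = \left(-9\right) \left(-1\right) + 7704 = 9 + 7704 = 7713$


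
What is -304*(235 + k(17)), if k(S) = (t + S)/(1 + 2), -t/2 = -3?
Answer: -221312/3 ≈ -73771.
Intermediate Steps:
t = 6 (t = -2*(-3) = 6)
k(S) = 2 + S/3 (k(S) = (6 + S)/(1 + 2) = (6 + S)/3 = (6 + S)*(1/3) = 2 + S/3)
-304*(235 + k(17)) = -304*(235 + (2 + (1/3)*17)) = -304*(235 + (2 + 17/3)) = -304*(235 + 23/3) = -304*728/3 = -221312/3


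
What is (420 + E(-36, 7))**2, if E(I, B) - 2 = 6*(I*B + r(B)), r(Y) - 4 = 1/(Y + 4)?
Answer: 137358400/121 ≈ 1.1352e+6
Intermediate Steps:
r(Y) = 4 + 1/(4 + Y) (r(Y) = 4 + 1/(Y + 4) = 4 + 1/(4 + Y))
E(I, B) = 2 + 6*B*I + 6*(17 + 4*B)/(4 + B) (E(I, B) = 2 + 6*(I*B + (17 + 4*B)/(4 + B)) = 2 + 6*(B*I + (17 + 4*B)/(4 + B)) = 2 + (6*B*I + 6*(17 + 4*B)/(4 + B)) = 2 + 6*B*I + 6*(17 + 4*B)/(4 + B))
(420 + E(-36, 7))**2 = (420 + 2*(51 + 12*7 + (1 + 3*7*(-36))*(4 + 7))/(4 + 7))**2 = (420 + 2*(51 + 84 + (1 - 756)*11)/11)**2 = (420 + 2*(1/11)*(51 + 84 - 755*11))**2 = (420 + 2*(1/11)*(51 + 84 - 8305))**2 = (420 + 2*(1/11)*(-8170))**2 = (420 - 16340/11)**2 = (-11720/11)**2 = 137358400/121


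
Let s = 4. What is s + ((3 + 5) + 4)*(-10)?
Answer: -116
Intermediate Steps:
s + ((3 + 5) + 4)*(-10) = 4 + ((3 + 5) + 4)*(-10) = 4 + (8 + 4)*(-10) = 4 + 12*(-10) = 4 - 120 = -116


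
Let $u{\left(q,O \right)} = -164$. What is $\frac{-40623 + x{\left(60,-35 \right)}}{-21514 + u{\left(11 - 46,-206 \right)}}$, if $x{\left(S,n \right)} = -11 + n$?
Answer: $\frac{40669}{21678} \approx 1.876$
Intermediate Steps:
$\frac{-40623 + x{\left(60,-35 \right)}}{-21514 + u{\left(11 - 46,-206 \right)}} = \frac{-40623 - 46}{-21514 - 164} = \frac{-40623 - 46}{-21678} = \left(-40669\right) \left(- \frac{1}{21678}\right) = \frac{40669}{21678}$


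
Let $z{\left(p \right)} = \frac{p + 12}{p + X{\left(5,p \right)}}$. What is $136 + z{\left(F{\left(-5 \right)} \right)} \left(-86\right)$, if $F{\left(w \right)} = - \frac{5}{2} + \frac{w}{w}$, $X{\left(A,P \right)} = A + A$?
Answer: $\frac{506}{17} \approx 29.765$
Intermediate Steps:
$X{\left(A,P \right)} = 2 A$
$F{\left(w \right)} = - \frac{3}{2}$ ($F{\left(w \right)} = \left(-5\right) \frac{1}{2} + 1 = - \frac{5}{2} + 1 = - \frac{3}{2}$)
$z{\left(p \right)} = \frac{12 + p}{10 + p}$ ($z{\left(p \right)} = \frac{p + 12}{p + 2 \cdot 5} = \frac{12 + p}{p + 10} = \frac{12 + p}{10 + p}$)
$136 + z{\left(F{\left(-5 \right)} \right)} \left(-86\right) = 136 + \frac{12 - \frac{3}{2}}{10 - \frac{3}{2}} \left(-86\right) = 136 + \frac{1}{\frac{17}{2}} \cdot \frac{21}{2} \left(-86\right) = 136 + \frac{2}{17} \cdot \frac{21}{2} \left(-86\right) = 136 + \frac{21}{17} \left(-86\right) = 136 - \frac{1806}{17} = \frac{506}{17}$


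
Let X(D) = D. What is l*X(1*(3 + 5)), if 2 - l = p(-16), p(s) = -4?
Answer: 48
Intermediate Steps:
l = 6 (l = 2 - 1*(-4) = 2 + 4 = 6)
l*X(1*(3 + 5)) = 6*(1*(3 + 5)) = 6*(1*8) = 6*8 = 48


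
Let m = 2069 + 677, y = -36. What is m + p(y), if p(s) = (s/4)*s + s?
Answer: 3034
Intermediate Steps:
m = 2746
p(s) = s + s²/4 (p(s) = (s*(¼))*s + s = (s/4)*s + s = s²/4 + s = s + s²/4)
m + p(y) = 2746 + (¼)*(-36)*(4 - 36) = 2746 + (¼)*(-36)*(-32) = 2746 + 288 = 3034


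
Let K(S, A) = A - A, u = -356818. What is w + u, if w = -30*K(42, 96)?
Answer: -356818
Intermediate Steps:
K(S, A) = 0
w = 0 (w = -30*0 = 0)
w + u = 0 - 356818 = -356818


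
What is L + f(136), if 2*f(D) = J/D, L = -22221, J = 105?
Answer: -6044007/272 ≈ -22221.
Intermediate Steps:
f(D) = 105/(2*D) (f(D) = (105/D)/2 = 105/(2*D))
L + f(136) = -22221 + (105/2)/136 = -22221 + (105/2)*(1/136) = -22221 + 105/272 = -6044007/272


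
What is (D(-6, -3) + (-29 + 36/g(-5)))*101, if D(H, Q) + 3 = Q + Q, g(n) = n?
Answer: -22826/5 ≈ -4565.2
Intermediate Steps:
D(H, Q) = -3 + 2*Q (D(H, Q) = -3 + (Q + Q) = -3 + 2*Q)
(D(-6, -3) + (-29 + 36/g(-5)))*101 = ((-3 + 2*(-3)) + (-29 + 36/(-5)))*101 = ((-3 - 6) + (-29 + 36*(-1/5)))*101 = (-9 + (-29 - 36/5))*101 = (-9 - 181/5)*101 = -226/5*101 = -22826/5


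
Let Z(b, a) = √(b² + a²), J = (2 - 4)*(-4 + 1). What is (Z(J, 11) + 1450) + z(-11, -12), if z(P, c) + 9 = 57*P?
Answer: 814 + √157 ≈ 826.53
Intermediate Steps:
z(P, c) = -9 + 57*P
J = 6 (J = -2*(-3) = 6)
Z(b, a) = √(a² + b²)
(Z(J, 11) + 1450) + z(-11, -12) = (√(11² + 6²) + 1450) + (-9 + 57*(-11)) = (√(121 + 36) + 1450) + (-9 - 627) = (√157 + 1450) - 636 = (1450 + √157) - 636 = 814 + √157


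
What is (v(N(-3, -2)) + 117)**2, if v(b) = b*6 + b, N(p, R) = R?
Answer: 10609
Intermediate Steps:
v(b) = 7*b (v(b) = 6*b + b = 7*b)
(v(N(-3, -2)) + 117)**2 = (7*(-2) + 117)**2 = (-14 + 117)**2 = 103**2 = 10609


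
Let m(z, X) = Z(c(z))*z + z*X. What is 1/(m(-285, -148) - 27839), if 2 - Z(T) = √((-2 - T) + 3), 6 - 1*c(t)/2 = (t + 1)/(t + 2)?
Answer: 3897193/53874962428 - 285*I*√720235/53874962428 ≈ 7.2338e-5 - 4.4895e-6*I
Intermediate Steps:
c(t) = 12 - 2*(1 + t)/(2 + t) (c(t) = 12 - 2*(t + 1)/(t + 2) = 12 - 2*(1 + t)/(2 + t))
Z(T) = 2 - √(1 - T) (Z(T) = 2 - √((-2 - T) + 3) = 2 - √(1 - T))
m(z, X) = X*z + z*(2 - √(1 - 2*(11 + 5*z)/(2 + z))) (m(z, X) = (2 - √(1 - 2*(11 + 5*z)/(2 + z)))*z + z*X = (2 - √(1 - 2*(11 + 5*z)/(2 + z)))*z + X*z = z*(2 - √(1 - 2*(11 + 5*z)/(2 + z))) + X*z = X*z + z*(2 - √(1 - 2*(11 + 5*z)/(2 + z))))
1/(m(-285, -148) - 27839) = 1/(-285*(2 - 148 - √((-20 - 9*(-285))/(2 - 285))) - 27839) = 1/(-285*(2 - 148 - √((-20 + 2565)/(-283))) - 27839) = 1/(-285*(2 - 148 - √(-1/283*2545)) - 27839) = 1/(-285*(2 - 148 - √(-2545/283)) - 27839) = 1/(-285*(2 - 148 - I*√720235/283) - 27839) = 1/(-285*(-146 - I*√720235/283) - 27839) = 1/((41610 + 285*I*√720235/283) - 27839) = 1/(13771 + 285*I*√720235/283)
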